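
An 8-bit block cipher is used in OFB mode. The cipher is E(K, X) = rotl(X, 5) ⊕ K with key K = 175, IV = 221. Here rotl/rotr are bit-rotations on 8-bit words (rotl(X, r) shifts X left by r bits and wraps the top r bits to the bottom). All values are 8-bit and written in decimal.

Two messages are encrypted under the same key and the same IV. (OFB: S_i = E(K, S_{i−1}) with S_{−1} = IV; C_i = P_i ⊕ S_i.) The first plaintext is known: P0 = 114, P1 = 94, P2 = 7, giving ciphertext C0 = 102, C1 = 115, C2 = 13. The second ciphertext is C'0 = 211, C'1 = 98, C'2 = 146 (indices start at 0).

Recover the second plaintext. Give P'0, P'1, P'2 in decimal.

In OFB with a reused IV, both messages share the same keystream S_i, so C_i ⊕ C'_i = P_i ⊕ P'_i and thus P'_i = P_i ⊕ C_i ⊕ C'_i.
P'0: 114 ⊕ 102 ⊕ 211 = 199.
P'1: 94 ⊕ 115 ⊕ 98 = 79.
P'2: 7 ⊕ 13 ⊕ 146 = 152.

P'0 = 199, P'1 = 79, P'2 = 152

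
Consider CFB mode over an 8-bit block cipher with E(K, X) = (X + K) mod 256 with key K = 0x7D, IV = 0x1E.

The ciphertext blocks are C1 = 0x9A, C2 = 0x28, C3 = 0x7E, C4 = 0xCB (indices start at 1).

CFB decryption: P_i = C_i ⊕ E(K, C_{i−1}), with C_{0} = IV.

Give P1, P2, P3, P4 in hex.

P1: E(K, 0x1E) = 0x9B; 0x9A ⊕ 0x9B = 0x01.
P2: E(K, 0x9A) = 0x17; 0x28 ⊕ 0x17 = 0x3F.
P3: E(K, 0x28) = 0xA5; 0x7E ⊕ 0xA5 = 0xDB.
P4: E(K, 0x7E) = 0xFB; 0xCB ⊕ 0xFB = 0x30.

P1 = 0x01, P2 = 0x3F, P3 = 0xDB, P4 = 0x30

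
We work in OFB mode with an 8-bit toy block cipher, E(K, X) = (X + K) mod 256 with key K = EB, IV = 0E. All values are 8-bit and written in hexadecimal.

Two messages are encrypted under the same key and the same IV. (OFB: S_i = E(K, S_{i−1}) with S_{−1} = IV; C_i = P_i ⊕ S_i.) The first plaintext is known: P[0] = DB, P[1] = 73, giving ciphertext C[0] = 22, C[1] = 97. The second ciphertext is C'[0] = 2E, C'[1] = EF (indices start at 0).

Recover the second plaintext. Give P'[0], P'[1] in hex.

P'[0] = D7, P'[1] = 0B

In OFB with a reused IV, both messages share the same keystream S_i, so C_i ⊕ C'_i = P_i ⊕ P'_i and thus P'_i = P_i ⊕ C_i ⊕ C'_i.
P'[0]: DB ⊕ 22 ⊕ 2E = D7.
P'[1]: 73 ⊕ 97 ⊕ EF = 0B.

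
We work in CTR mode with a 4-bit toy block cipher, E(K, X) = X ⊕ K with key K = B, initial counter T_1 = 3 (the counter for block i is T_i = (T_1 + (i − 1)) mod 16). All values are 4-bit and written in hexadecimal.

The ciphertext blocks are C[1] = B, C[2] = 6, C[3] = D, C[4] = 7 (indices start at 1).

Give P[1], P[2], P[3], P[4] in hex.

P[1] = 3, P[2] = 9, P[3] = 3, P[4] = A

CTR decryption: S_i = E(K, T_i) where T_i is the counter for block i; P_i = C_i ⊕ S_i.
P[1]: T = 3, S = E(K, T) = 8; B ⊕ 8 = 3.
P[2]: T = 4, S = E(K, T) = F; 6 ⊕ F = 9.
P[3]: T = 5, S = E(K, T) = E; D ⊕ E = 3.
P[4]: T = 6, S = E(K, T) = D; 7 ⊕ D = A.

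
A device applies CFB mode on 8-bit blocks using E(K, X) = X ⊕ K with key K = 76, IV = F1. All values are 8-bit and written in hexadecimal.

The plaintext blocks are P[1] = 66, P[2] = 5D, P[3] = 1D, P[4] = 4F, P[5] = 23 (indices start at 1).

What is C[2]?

C[2] = CA

CFB encryption: C_i = P_i ⊕ E(K, C_{i−1}), with C_{0} = IV.
C[1]: E(K, F1) = 87; 66 ⊕ 87 = E1.
C[2]: E(K, E1) = 97; 5D ⊕ 97 = CA.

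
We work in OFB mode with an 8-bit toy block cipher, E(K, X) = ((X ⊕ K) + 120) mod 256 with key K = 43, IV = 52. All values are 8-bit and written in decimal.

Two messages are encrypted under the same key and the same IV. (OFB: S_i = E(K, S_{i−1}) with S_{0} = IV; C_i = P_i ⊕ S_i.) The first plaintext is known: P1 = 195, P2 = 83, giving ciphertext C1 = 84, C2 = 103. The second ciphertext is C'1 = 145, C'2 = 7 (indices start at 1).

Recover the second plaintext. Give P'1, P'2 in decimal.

In OFB with a reused IV, both messages share the same keystream S_i, so C_i ⊕ C'_i = P_i ⊕ P'_i and thus P'_i = P_i ⊕ C_i ⊕ C'_i.
P'1: 195 ⊕ 84 ⊕ 145 = 6.
P'2: 83 ⊕ 103 ⊕ 7 = 51.

P'1 = 6, P'2 = 51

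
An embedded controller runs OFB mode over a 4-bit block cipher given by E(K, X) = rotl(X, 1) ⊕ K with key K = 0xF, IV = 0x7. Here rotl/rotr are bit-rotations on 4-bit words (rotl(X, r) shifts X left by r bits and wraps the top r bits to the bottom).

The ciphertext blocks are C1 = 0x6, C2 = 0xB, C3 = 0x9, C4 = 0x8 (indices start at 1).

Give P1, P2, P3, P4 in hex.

OFB decryption: S_i = E(K, S_{i−1}) with S_{0} = IV; P_i = C_i ⊕ S_i.
P1: S = E(K, 0x7) = 0x1; 0x6 ⊕ 0x1 = 0x7.
P2: S = E(K, 0x1) = 0xD; 0xB ⊕ 0xD = 0x6.
P3: S = E(K, 0xD) = 0x4; 0x9 ⊕ 0x4 = 0xD.
P4: S = E(K, 0x4) = 0x7; 0x8 ⊕ 0x7 = 0xF.

P1 = 0x7, P2 = 0x6, P3 = 0xD, P4 = 0xF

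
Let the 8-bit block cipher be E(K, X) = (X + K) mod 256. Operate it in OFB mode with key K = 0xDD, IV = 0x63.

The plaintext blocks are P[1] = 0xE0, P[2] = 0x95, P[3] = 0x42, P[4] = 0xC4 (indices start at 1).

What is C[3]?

C[3] = 0xB8

OFB encryption: S_i = E(K, S_{i−1}) with S_{0} = IV; C_i = P_i ⊕ S_i.
C[1]: S = E(K, 0x63) = 0x40; 0xE0 ⊕ 0x40 = 0xA0.
C[2]: S = E(K, 0x40) = 0x1D; 0x95 ⊕ 0x1D = 0x88.
C[3]: S = E(K, 0x1D) = 0xFA; 0x42 ⊕ 0xFA = 0xB8.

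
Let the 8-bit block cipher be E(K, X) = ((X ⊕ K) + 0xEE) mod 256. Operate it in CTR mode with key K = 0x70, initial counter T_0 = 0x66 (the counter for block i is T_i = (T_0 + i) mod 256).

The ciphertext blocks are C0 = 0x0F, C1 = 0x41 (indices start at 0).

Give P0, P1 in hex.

P0 = 0x0B, P1 = 0x44

CTR decryption: S_i = E(K, T_i) where T_i is the counter for block i; P_i = C_i ⊕ S_i.
P0: T = 0x66, S = E(K, T) = 0x04; 0x0F ⊕ 0x04 = 0x0B.
P1: T = 0x67, S = E(K, T) = 0x05; 0x41 ⊕ 0x05 = 0x44.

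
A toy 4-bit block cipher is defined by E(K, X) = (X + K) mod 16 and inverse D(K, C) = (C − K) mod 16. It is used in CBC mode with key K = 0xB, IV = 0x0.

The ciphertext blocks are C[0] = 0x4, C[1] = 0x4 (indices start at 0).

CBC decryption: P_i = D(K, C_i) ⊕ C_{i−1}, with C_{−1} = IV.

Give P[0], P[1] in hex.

P[0] = 0x9, P[1] = 0xD

P[0]: D(K, 0x4) = 0x9; 0x9 ⊕ 0x0 = 0x9.
P[1]: D(K, 0x4) = 0x9; 0x9 ⊕ 0x4 = 0xD.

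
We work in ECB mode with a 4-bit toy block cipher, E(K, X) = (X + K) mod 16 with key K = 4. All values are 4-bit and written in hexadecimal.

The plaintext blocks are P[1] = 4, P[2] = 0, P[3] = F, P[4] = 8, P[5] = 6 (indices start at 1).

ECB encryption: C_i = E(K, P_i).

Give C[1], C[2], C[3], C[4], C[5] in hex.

C[1] = 8, C[2] = 4, C[3] = 3, C[4] = C, C[5] = A

C[1]: E(K, 4) = 8.
C[2]: E(K, 0) = 4.
C[3]: E(K, F) = 3.
C[4]: E(K, 8) = C.
C[5]: E(K, 6) = A.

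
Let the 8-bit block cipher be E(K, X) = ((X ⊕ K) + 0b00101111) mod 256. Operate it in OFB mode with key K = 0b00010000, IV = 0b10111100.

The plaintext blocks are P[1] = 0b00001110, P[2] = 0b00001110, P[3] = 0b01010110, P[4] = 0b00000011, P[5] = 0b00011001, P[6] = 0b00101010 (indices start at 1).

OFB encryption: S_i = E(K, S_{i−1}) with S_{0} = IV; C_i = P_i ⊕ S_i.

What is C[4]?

C[1]: S = E(K, 0b10111100) = 0b11011011; 0b00001110 ⊕ 0b11011011 = 0b11010101.
C[2]: S = E(K, 0b11011011) = 0b11111010; 0b00001110 ⊕ 0b11111010 = 0b11110100.
C[3]: S = E(K, 0b11111010) = 0b00011001; 0b01010110 ⊕ 0b00011001 = 0b01001111.
C[4]: S = E(K, 0b00011001) = 0b00111000; 0b00000011 ⊕ 0b00111000 = 0b00111011.

C[4] = 0b00111011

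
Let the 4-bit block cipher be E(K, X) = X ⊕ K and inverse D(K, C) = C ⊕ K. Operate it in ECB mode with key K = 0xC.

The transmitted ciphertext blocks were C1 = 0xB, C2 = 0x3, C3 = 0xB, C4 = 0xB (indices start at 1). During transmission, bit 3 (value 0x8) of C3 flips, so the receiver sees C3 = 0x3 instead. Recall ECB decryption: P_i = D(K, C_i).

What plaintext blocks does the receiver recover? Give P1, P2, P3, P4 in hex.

P1 = 0x7, P2 = 0xF, P3 = 0xF, P4 = 0x7

Only C3 changed, to 0x3. In ECB, a change in C_i affects only P_i. Decrypting the received ciphertext:
P1: D(K, 0xB) = 0x7.
P2: D(K, 0x3) = 0xF.
P3: D(K, 0x3) = 0xF.
P4: D(K, 0xB) = 0x7.
Blocks that differ from the original plaintext: P3.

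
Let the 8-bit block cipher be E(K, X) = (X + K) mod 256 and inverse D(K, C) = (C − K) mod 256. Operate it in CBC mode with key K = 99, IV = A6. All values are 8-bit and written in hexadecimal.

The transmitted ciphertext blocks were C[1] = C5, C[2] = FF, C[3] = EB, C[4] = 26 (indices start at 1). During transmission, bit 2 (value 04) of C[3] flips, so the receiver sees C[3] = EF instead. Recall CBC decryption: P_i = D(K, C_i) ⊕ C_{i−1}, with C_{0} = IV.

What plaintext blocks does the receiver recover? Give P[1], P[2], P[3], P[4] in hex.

Only C[3] changed, to EF. In CBC, a change in C_i garbles P_i and flips the same bit in P_{i+1}. Decrypting the received ciphertext:
P[1]: D(K, C5) = 2C; 2C ⊕ A6 = 8A.
P[2]: D(K, FF) = 66; 66 ⊕ C5 = A3.
P[3]: D(K, EF) = 56; 56 ⊕ FF = A9.
P[4]: D(K, 26) = 8D; 8D ⊕ EF = 62.
Blocks that differ from the original plaintext: P[3], P[4].

P[1] = 8A, P[2] = A3, P[3] = A9, P[4] = 62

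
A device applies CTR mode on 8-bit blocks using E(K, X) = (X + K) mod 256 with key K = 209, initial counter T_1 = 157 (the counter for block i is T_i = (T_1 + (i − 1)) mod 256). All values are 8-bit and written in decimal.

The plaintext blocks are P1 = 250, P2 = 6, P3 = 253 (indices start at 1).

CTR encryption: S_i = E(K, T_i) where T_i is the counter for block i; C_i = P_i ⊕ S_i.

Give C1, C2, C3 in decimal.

C1: T = 157, S = E(K, T) = 110; 250 ⊕ 110 = 148.
C2: T = 158, S = E(K, T) = 111; 6 ⊕ 111 = 105.
C3: T = 159, S = E(K, T) = 112; 253 ⊕ 112 = 141.

C1 = 148, C2 = 105, C3 = 141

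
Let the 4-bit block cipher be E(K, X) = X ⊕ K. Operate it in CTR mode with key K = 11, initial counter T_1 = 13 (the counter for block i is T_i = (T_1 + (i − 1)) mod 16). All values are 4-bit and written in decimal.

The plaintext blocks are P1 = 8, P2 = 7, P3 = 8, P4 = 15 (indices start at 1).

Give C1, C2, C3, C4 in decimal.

CTR encryption: S_i = E(K, T_i) where T_i is the counter for block i; C_i = P_i ⊕ S_i.
C1: T = 13, S = E(K, T) = 6; 8 ⊕ 6 = 14.
C2: T = 14, S = E(K, T) = 5; 7 ⊕ 5 = 2.
C3: T = 15, S = E(K, T) = 4; 8 ⊕ 4 = 12.
C4: T = 0, S = E(K, T) = 11; 15 ⊕ 11 = 4.

C1 = 14, C2 = 2, C3 = 12, C4 = 4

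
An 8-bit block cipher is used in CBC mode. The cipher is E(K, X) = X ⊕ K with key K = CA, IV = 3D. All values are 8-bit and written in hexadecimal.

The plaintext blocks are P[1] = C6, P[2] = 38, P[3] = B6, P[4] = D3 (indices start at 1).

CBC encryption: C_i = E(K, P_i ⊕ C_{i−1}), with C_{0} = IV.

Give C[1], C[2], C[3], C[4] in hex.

C[1]: P[1] ⊕ 3D = FB; E(K, FB) = 31.
C[2]: P[2] ⊕ 31 = 09; E(K, 09) = C3.
C[3]: P[3] ⊕ C3 = 75; E(K, 75) = BF.
C[4]: P[4] ⊕ BF = 6C; E(K, 6C) = A6.

C[1] = 31, C[2] = C3, C[3] = BF, C[4] = A6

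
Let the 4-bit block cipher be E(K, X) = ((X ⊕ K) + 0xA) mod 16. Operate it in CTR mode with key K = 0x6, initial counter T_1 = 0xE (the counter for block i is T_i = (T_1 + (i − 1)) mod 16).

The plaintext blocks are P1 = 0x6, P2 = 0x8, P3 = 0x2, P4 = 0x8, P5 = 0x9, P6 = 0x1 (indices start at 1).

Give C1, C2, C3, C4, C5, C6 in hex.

C1 = 0x4, C2 = 0xB, C3 = 0x2, C4 = 0x9, C5 = 0x7, C6 = 0xE

CTR encryption: S_i = E(K, T_i) where T_i is the counter for block i; C_i = P_i ⊕ S_i.
C1: T = 0xE, S = E(K, T) = 0x2; 0x6 ⊕ 0x2 = 0x4.
C2: T = 0xF, S = E(K, T) = 0x3; 0x8 ⊕ 0x3 = 0xB.
C3: T = 0x0, S = E(K, T) = 0x0; 0x2 ⊕ 0x0 = 0x2.
C4: T = 0x1, S = E(K, T) = 0x1; 0x8 ⊕ 0x1 = 0x9.
C5: T = 0x2, S = E(K, T) = 0xE; 0x9 ⊕ 0xE = 0x7.
C6: T = 0x3, S = E(K, T) = 0xF; 0x1 ⊕ 0xF = 0xE.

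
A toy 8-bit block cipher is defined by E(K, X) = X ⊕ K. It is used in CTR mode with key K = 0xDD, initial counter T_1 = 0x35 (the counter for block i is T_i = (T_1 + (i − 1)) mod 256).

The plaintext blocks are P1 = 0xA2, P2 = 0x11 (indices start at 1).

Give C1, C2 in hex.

CTR encryption: S_i = E(K, T_i) where T_i is the counter for block i; C_i = P_i ⊕ S_i.
C1: T = 0x35, S = E(K, T) = 0xE8; 0xA2 ⊕ 0xE8 = 0x4A.
C2: T = 0x36, S = E(K, T) = 0xEB; 0x11 ⊕ 0xEB = 0xFA.

C1 = 0x4A, C2 = 0xFA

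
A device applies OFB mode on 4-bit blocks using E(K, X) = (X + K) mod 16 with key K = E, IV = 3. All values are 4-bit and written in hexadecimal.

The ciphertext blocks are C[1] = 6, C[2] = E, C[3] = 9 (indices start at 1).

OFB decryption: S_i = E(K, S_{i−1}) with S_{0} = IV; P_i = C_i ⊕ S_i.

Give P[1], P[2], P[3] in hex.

P[1]: S = E(K, 3) = 1; 6 ⊕ 1 = 7.
P[2]: S = E(K, 1) = F; E ⊕ F = 1.
P[3]: S = E(K, F) = D; 9 ⊕ D = 4.

P[1] = 7, P[2] = 1, P[3] = 4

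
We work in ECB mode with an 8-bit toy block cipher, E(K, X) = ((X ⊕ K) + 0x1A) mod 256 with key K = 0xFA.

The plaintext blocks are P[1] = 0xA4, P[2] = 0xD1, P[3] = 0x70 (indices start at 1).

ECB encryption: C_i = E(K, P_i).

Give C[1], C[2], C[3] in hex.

C[1]: E(K, 0xA4) = 0x78.
C[2]: E(K, 0xD1) = 0x45.
C[3]: E(K, 0x70) = 0xA4.

C[1] = 0x78, C[2] = 0x45, C[3] = 0xA4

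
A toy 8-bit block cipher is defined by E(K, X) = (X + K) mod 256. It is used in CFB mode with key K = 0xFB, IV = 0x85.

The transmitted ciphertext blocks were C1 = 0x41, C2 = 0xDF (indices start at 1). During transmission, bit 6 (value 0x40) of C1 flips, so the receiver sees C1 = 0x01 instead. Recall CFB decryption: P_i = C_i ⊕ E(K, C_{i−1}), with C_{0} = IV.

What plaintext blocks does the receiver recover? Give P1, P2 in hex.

P1 = 0x81, P2 = 0x23

Only C1 changed, to 0x01. In CFB, a change in C_i flips the same bit in P_i and garbles P_{i+1}. Decrypting the received ciphertext:
P1: E(K, 0x85) = 0x80; 0x01 ⊕ 0x80 = 0x81.
P2: E(K, 0x01) = 0xFC; 0xDF ⊕ 0xFC = 0x23.
Blocks that differ from the original plaintext: P1, P2.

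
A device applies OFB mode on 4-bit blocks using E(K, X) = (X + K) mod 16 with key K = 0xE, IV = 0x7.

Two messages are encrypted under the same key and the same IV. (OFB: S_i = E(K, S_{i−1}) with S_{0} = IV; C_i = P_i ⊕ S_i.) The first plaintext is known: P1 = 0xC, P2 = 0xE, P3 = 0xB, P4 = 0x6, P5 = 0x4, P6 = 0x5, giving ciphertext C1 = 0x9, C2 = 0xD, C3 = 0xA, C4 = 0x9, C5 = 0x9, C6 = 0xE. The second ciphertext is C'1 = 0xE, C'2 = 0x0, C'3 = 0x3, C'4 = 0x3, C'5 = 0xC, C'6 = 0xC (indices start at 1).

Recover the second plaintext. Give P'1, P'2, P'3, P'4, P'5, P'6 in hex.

In OFB with a reused IV, both messages share the same keystream S_i, so C_i ⊕ C'_i = P_i ⊕ P'_i and thus P'_i = P_i ⊕ C_i ⊕ C'_i.
P'1: 0xC ⊕ 0x9 ⊕ 0xE = 0xB.
P'2: 0xE ⊕ 0xD ⊕ 0x0 = 0x3.
P'3: 0xB ⊕ 0xA ⊕ 0x3 = 0x2.
P'4: 0x6 ⊕ 0x9 ⊕ 0x3 = 0xC.
P'5: 0x4 ⊕ 0x9 ⊕ 0xC = 0x1.
P'6: 0x5 ⊕ 0xE ⊕ 0xC = 0x7.

P'1 = 0xB, P'2 = 0x3, P'3 = 0x2, P'4 = 0xC, P'5 = 0x1, P'6 = 0x7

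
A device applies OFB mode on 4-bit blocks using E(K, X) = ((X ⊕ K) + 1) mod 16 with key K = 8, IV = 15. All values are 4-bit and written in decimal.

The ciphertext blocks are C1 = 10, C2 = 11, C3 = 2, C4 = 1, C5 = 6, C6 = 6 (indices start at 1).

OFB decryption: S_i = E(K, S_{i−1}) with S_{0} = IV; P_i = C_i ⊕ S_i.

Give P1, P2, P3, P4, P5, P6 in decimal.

P1: S = E(K, 15) = 8; 10 ⊕ 8 = 2.
P2: S = E(K, 8) = 1; 11 ⊕ 1 = 10.
P3: S = E(K, 1) = 10; 2 ⊕ 10 = 8.
P4: S = E(K, 10) = 3; 1 ⊕ 3 = 2.
P5: S = E(K, 3) = 12; 6 ⊕ 12 = 10.
P6: S = E(K, 12) = 5; 6 ⊕ 5 = 3.

P1 = 2, P2 = 10, P3 = 8, P4 = 2, P5 = 10, P6 = 3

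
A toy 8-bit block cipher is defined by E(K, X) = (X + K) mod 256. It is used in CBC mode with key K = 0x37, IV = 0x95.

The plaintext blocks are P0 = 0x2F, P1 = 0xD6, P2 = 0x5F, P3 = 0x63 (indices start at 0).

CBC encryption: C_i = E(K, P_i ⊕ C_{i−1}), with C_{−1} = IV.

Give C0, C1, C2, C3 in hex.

C0 = 0xF1, C1 = 0x5E, C2 = 0x38, C3 = 0x92

C0: P0 ⊕ 0x95 = 0xBA; E(K, 0xBA) = 0xF1.
C1: P1 ⊕ 0xF1 = 0x27; E(K, 0x27) = 0x5E.
C2: P2 ⊕ 0x5E = 0x01; E(K, 0x01) = 0x38.
C3: P3 ⊕ 0x38 = 0x5B; E(K, 0x5B) = 0x92.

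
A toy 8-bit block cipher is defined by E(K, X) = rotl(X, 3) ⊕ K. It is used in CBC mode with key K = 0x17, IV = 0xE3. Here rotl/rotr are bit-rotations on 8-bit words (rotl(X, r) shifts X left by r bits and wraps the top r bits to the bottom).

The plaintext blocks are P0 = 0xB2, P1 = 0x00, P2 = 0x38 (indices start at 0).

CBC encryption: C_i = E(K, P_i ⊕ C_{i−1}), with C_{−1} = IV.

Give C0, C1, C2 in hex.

C0: P0 ⊕ 0xE3 = 0x51; E(K, 0x51) = 0x9D.
C1: P1 ⊕ 0x9D = 0x9D; E(K, 0x9D) = 0xFB.
C2: P2 ⊕ 0xFB = 0xC3; E(K, 0xC3) = 0x09.

C0 = 0x9D, C1 = 0xFB, C2 = 0x09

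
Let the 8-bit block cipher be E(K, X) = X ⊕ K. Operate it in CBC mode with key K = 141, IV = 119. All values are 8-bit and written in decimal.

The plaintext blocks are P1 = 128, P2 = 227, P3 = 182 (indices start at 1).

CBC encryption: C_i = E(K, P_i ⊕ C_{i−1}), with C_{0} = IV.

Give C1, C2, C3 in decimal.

C1: P1 ⊕ 119 = 247; E(K, 247) = 122.
C2: P2 ⊕ 122 = 153; E(K, 153) = 20.
C3: P3 ⊕ 20 = 162; E(K, 162) = 47.

C1 = 122, C2 = 20, C3 = 47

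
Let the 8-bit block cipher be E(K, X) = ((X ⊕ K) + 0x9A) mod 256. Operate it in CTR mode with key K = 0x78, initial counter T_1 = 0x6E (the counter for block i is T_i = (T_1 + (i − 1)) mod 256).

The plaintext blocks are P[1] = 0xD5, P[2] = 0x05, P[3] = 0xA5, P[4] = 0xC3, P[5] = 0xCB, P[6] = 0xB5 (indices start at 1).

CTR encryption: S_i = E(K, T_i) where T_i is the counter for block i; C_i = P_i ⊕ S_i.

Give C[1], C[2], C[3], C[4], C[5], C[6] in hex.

C[1]: T = 0x6E, S = E(K, T) = 0xB0; 0xD5 ⊕ 0xB0 = 0x65.
C[2]: T = 0x6F, S = E(K, T) = 0xB1; 0x05 ⊕ 0xB1 = 0xB4.
C[3]: T = 0x70, S = E(K, T) = 0xA2; 0xA5 ⊕ 0xA2 = 0x07.
C[4]: T = 0x71, S = E(K, T) = 0xA3; 0xC3 ⊕ 0xA3 = 0x60.
C[5]: T = 0x72, S = E(K, T) = 0xA4; 0xCB ⊕ 0xA4 = 0x6F.
C[6]: T = 0x73, S = E(K, T) = 0xA5; 0xB5 ⊕ 0xA5 = 0x10.

C[1] = 0x65, C[2] = 0xB4, C[3] = 0x07, C[4] = 0x60, C[5] = 0x6F, C[6] = 0x10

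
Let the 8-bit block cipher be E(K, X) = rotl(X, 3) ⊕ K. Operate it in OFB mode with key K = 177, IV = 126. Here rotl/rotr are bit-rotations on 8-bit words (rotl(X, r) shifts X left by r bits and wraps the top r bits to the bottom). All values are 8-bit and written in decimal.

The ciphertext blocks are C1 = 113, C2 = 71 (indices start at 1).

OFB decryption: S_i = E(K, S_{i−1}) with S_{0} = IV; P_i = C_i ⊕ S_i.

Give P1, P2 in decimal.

P1 = 51, P2 = 228

P1: S = E(K, 126) = 66; 113 ⊕ 66 = 51.
P2: S = E(K, 66) = 163; 71 ⊕ 163 = 228.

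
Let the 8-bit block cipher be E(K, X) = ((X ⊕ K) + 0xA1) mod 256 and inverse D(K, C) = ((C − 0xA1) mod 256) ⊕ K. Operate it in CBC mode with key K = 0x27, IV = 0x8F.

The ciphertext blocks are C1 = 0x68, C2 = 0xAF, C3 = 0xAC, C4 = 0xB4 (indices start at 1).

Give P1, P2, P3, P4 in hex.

P1 = 0x6F, P2 = 0x41, P3 = 0x83, P4 = 0x98

CBC decryption: P_i = D(K, C_i) ⊕ C_{i−1}, with C_{0} = IV.
P1: D(K, 0x68) = 0xE0; 0xE0 ⊕ 0x8F = 0x6F.
P2: D(K, 0xAF) = 0x29; 0x29 ⊕ 0x68 = 0x41.
P3: D(K, 0xAC) = 0x2C; 0x2C ⊕ 0xAF = 0x83.
P4: D(K, 0xB4) = 0x34; 0x34 ⊕ 0xAC = 0x98.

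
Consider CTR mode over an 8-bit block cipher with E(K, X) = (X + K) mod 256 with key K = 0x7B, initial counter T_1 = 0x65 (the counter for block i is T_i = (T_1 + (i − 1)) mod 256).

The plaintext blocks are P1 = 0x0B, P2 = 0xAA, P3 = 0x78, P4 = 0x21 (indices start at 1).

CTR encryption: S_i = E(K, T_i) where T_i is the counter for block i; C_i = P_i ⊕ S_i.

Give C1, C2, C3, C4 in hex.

C1: T = 0x65, S = E(K, T) = 0xE0; 0x0B ⊕ 0xE0 = 0xEB.
C2: T = 0x66, S = E(K, T) = 0xE1; 0xAA ⊕ 0xE1 = 0x4B.
C3: T = 0x67, S = E(K, T) = 0xE2; 0x78 ⊕ 0xE2 = 0x9A.
C4: T = 0x68, S = E(K, T) = 0xE3; 0x21 ⊕ 0xE3 = 0xC2.

C1 = 0xEB, C2 = 0x4B, C3 = 0x9A, C4 = 0xC2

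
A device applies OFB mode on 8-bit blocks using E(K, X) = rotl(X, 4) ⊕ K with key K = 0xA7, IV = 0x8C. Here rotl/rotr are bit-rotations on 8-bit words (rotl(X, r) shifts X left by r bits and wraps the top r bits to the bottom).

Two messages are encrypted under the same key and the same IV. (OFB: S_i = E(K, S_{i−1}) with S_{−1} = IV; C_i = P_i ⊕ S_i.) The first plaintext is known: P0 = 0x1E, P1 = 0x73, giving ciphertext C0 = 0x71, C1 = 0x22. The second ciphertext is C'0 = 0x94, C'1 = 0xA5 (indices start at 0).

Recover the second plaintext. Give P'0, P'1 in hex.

P'0 = 0xFB, P'1 = 0xF4

In OFB with a reused IV, both messages share the same keystream S_i, so C_i ⊕ C'_i = P_i ⊕ P'_i and thus P'_i = P_i ⊕ C_i ⊕ C'_i.
P'0: 0x1E ⊕ 0x71 ⊕ 0x94 = 0xFB.
P'1: 0x73 ⊕ 0x22 ⊕ 0xA5 = 0xF4.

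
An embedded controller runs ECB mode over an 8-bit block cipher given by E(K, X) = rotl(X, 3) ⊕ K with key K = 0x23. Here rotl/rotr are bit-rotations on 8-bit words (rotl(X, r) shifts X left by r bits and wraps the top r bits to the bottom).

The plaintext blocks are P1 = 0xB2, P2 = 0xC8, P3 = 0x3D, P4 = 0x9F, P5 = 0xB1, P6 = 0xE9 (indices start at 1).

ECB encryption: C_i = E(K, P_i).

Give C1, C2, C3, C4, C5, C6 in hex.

C1 = 0xB6, C2 = 0x65, C3 = 0xCA, C4 = 0xDF, C5 = 0xAE, C6 = 0x6C

C1: E(K, 0xB2) = 0xB6.
C2: E(K, 0xC8) = 0x65.
C3: E(K, 0x3D) = 0xCA.
C4: E(K, 0x9F) = 0xDF.
C5: E(K, 0xB1) = 0xAE.
C6: E(K, 0xE9) = 0x6C.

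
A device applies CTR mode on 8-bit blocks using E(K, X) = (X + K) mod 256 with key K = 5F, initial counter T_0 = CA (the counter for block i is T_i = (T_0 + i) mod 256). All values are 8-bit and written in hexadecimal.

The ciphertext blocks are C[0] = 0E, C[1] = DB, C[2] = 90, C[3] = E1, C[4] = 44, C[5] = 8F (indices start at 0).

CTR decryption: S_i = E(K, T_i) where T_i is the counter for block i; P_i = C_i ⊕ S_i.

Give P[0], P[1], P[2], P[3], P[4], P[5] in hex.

P[0] = 27, P[1] = F1, P[2] = BB, P[3] = CD, P[4] = 69, P[5] = A1

P[0]: T = CA, S = E(K, T) = 29; 0E ⊕ 29 = 27.
P[1]: T = CB, S = E(K, T) = 2A; DB ⊕ 2A = F1.
P[2]: T = CC, S = E(K, T) = 2B; 90 ⊕ 2B = BB.
P[3]: T = CD, S = E(K, T) = 2C; E1 ⊕ 2C = CD.
P[4]: T = CE, S = E(K, T) = 2D; 44 ⊕ 2D = 69.
P[5]: T = CF, S = E(K, T) = 2E; 8F ⊕ 2E = A1.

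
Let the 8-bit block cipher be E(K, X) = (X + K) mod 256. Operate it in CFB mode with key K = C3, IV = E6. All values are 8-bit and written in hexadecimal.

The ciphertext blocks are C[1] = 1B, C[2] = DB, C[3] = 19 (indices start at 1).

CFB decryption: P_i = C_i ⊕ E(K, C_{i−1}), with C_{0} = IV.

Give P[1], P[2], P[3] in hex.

P[1] = B2, P[2] = 05, P[3] = 87

P[1]: E(K, E6) = A9; 1B ⊕ A9 = B2.
P[2]: E(K, 1B) = DE; DB ⊕ DE = 05.
P[3]: E(K, DB) = 9E; 19 ⊕ 9E = 87.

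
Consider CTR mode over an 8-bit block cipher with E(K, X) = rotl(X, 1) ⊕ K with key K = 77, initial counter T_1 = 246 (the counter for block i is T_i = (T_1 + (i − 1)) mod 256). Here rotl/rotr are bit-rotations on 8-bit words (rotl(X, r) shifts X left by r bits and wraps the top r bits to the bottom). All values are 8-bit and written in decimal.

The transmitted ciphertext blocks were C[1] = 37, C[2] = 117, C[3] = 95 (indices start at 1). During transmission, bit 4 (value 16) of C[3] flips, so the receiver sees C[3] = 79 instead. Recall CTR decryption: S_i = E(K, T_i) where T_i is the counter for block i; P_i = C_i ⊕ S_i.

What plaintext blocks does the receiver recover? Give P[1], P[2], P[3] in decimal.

Only C[3] changed, to 79. In CTR, a change in C_i flips the same bit in P_i only; the keystream is unaffected. Decrypting the received ciphertext:
P[1]: T = 246, S = E(K, T) = 160; 37 ⊕ 160 = 133.
P[2]: T = 247, S = E(K, T) = 162; 117 ⊕ 162 = 215.
P[3]: T = 248, S = E(K, T) = 188; 79 ⊕ 188 = 243.
Blocks that differ from the original plaintext: P[3].

P[1] = 133, P[2] = 215, P[3] = 243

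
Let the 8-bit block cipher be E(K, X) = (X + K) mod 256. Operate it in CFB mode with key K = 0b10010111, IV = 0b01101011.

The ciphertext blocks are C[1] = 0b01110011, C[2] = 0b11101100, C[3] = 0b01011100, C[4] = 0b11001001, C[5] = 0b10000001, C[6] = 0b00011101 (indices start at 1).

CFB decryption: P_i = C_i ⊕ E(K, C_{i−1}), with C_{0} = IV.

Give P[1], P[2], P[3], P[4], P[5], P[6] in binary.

P[1]: E(K, 0b01101011) = 0b00000010; 0b01110011 ⊕ 0b00000010 = 0b01110001.
P[2]: E(K, 0b01110011) = 0b00001010; 0b11101100 ⊕ 0b00001010 = 0b11100110.
P[3]: E(K, 0b11101100) = 0b10000011; 0b01011100 ⊕ 0b10000011 = 0b11011111.
P[4]: E(K, 0b01011100) = 0b11110011; 0b11001001 ⊕ 0b11110011 = 0b00111010.
P[5]: E(K, 0b11001001) = 0b01100000; 0b10000001 ⊕ 0b01100000 = 0b11100001.
P[6]: E(K, 0b10000001) = 0b00011000; 0b00011101 ⊕ 0b00011000 = 0b00000101.

P[1] = 0b01110001, P[2] = 0b11100110, P[3] = 0b11011111, P[4] = 0b00111010, P[5] = 0b11100001, P[6] = 0b00000101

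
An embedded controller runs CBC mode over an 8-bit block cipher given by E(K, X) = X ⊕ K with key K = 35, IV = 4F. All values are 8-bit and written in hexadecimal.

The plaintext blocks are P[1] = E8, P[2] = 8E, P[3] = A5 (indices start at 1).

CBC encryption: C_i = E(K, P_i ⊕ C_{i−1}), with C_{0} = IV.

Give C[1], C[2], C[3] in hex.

C[1]: P[1] ⊕ 4F = A7; E(K, A7) = 92.
C[2]: P[2] ⊕ 92 = 1C; E(K, 1C) = 29.
C[3]: P[3] ⊕ 29 = 8C; E(K, 8C) = B9.

C[1] = 92, C[2] = 29, C[3] = B9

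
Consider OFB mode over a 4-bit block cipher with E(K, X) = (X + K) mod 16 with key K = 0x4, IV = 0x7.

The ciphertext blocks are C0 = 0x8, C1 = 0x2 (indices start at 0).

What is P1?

OFB decryption: S_i = E(K, S_{i−1}) with S_{−1} = IV; P_i = C_i ⊕ S_i.
P0: S = E(K, 0x7) = 0xB; 0x8 ⊕ 0xB = 0x3.
P1: S = E(K, 0xB) = 0xF; 0x2 ⊕ 0xF = 0xD.

P1 = 0xD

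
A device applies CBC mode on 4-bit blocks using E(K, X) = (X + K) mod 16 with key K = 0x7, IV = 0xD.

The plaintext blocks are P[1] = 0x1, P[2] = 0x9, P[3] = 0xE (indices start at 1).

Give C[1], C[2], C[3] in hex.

C[1] = 0x3, C[2] = 0x1, C[3] = 0x6

CBC encryption: C_i = E(K, P_i ⊕ C_{i−1}), with C_{0} = IV.
C[1]: P[1] ⊕ 0xD = 0xC; E(K, 0xC) = 0x3.
C[2]: P[2] ⊕ 0x3 = 0xA; E(K, 0xA) = 0x1.
C[3]: P[3] ⊕ 0x1 = 0xF; E(K, 0xF) = 0x6.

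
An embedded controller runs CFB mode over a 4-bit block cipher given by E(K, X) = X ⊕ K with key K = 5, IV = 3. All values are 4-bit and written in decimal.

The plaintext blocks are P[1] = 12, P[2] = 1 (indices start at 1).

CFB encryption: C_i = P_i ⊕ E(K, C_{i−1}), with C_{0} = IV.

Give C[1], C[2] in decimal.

C[1]: E(K, 3) = 6; 12 ⊕ 6 = 10.
C[2]: E(K, 10) = 15; 1 ⊕ 15 = 14.

C[1] = 10, C[2] = 14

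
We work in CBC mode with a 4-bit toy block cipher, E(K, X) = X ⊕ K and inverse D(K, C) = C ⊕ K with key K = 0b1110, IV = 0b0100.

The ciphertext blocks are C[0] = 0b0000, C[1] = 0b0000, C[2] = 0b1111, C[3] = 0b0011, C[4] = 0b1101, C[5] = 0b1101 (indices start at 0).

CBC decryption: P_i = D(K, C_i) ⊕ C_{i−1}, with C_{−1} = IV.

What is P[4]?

P[4]: D(K, 0b1101) = 0b0011; 0b0011 ⊕ 0b0011 = 0b0000.

P[4] = 0b0000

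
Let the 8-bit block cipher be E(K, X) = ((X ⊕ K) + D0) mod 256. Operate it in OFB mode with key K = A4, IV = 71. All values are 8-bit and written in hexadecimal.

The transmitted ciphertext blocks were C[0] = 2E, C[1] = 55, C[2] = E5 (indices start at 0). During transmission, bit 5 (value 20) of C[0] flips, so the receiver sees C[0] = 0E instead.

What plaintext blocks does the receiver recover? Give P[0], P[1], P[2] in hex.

P[0] = AB, P[1] = 84, P[2] = A0

OFB decryption: S_i = E(K, S_{i−1}) with S_{−1} = IV; P_i = C_i ⊕ S_i.
Only C[0] changed, to 0E. In OFB, a change in C_i flips the same bit in P_i only; the keystream is unaffected. Decrypting the received ciphertext:
P[0]: S = E(K, 71) = A5; 0E ⊕ A5 = AB.
P[1]: S = E(K, A5) = D1; 55 ⊕ D1 = 84.
P[2]: S = E(K, D1) = 45; E5 ⊕ 45 = A0.
Blocks that differ from the original plaintext: P[0].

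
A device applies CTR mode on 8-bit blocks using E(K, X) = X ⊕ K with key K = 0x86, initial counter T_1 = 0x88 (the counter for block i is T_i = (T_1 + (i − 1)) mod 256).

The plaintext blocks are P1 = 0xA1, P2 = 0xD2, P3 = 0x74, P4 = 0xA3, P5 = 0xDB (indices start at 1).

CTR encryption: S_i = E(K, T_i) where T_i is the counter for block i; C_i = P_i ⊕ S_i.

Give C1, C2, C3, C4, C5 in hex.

C1: T = 0x88, S = E(K, T) = 0x0E; 0xA1 ⊕ 0x0E = 0xAF.
C2: T = 0x89, S = E(K, T) = 0x0F; 0xD2 ⊕ 0x0F = 0xDD.
C3: T = 0x8A, S = E(K, T) = 0x0C; 0x74 ⊕ 0x0C = 0x78.
C4: T = 0x8B, S = E(K, T) = 0x0D; 0xA3 ⊕ 0x0D = 0xAE.
C5: T = 0x8C, S = E(K, T) = 0x0A; 0xDB ⊕ 0x0A = 0xD1.

C1 = 0xAF, C2 = 0xDD, C3 = 0x78, C4 = 0xAE, C5 = 0xD1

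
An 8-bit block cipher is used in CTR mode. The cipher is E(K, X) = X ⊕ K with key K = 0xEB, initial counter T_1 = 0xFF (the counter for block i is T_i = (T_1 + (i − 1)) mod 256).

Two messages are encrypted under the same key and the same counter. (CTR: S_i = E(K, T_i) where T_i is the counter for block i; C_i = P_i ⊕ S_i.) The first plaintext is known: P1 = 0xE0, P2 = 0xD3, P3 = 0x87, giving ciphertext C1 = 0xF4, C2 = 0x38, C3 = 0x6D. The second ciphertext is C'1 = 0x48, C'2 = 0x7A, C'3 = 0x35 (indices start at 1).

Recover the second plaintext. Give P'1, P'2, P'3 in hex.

P'1 = 0x5C, P'2 = 0x91, P'3 = 0xDF

In CTR with a reused counter, both messages share the same keystream S_i, so C_i ⊕ C'_i = P_i ⊕ P'_i and thus P'_i = P_i ⊕ C_i ⊕ C'_i.
P'1: 0xE0 ⊕ 0xF4 ⊕ 0x48 = 0x5C.
P'2: 0xD3 ⊕ 0x38 ⊕ 0x7A = 0x91.
P'3: 0x87 ⊕ 0x6D ⊕ 0x35 = 0xDF.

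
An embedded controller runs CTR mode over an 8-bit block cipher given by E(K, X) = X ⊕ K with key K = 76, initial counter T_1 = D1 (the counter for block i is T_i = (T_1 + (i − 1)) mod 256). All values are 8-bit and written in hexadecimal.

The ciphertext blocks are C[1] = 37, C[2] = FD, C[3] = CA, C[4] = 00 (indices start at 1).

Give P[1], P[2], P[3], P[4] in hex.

CTR decryption: S_i = E(K, T_i) where T_i is the counter for block i; P_i = C_i ⊕ S_i.
P[1]: T = D1, S = E(K, T) = A7; 37 ⊕ A7 = 90.
P[2]: T = D2, S = E(K, T) = A4; FD ⊕ A4 = 59.
P[3]: T = D3, S = E(K, T) = A5; CA ⊕ A5 = 6F.
P[4]: T = D4, S = E(K, T) = A2; 00 ⊕ A2 = A2.

P[1] = 90, P[2] = 59, P[3] = 6F, P[4] = A2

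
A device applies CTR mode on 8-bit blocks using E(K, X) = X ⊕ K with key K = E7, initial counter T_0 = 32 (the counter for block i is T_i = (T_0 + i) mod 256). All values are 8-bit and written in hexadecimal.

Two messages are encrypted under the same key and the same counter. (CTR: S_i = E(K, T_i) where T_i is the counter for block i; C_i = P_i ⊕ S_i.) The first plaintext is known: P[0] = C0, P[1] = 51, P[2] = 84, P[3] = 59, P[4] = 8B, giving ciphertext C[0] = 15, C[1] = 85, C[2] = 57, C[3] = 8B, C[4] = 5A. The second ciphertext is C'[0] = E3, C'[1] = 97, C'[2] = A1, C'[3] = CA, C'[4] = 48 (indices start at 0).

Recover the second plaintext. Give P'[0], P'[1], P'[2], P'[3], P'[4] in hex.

In CTR with a reused counter, both messages share the same keystream S_i, so C_i ⊕ C'_i = P_i ⊕ P'_i and thus P'_i = P_i ⊕ C_i ⊕ C'_i.
P'[0]: C0 ⊕ 15 ⊕ E3 = 36.
P'[1]: 51 ⊕ 85 ⊕ 97 = 43.
P'[2]: 84 ⊕ 57 ⊕ A1 = 72.
P'[3]: 59 ⊕ 8B ⊕ CA = 18.
P'[4]: 8B ⊕ 5A ⊕ 48 = 99.

P'[0] = 36, P'[1] = 43, P'[2] = 72, P'[3] = 18, P'[4] = 99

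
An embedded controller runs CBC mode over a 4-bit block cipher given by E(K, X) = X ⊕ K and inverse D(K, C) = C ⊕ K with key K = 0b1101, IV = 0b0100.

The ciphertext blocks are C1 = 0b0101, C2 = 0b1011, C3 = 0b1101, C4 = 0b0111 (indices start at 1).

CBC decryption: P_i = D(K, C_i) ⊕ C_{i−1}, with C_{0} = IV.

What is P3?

P3 = 0b1011

P3: D(K, 0b1101) = 0b0000; 0b0000 ⊕ 0b1011 = 0b1011.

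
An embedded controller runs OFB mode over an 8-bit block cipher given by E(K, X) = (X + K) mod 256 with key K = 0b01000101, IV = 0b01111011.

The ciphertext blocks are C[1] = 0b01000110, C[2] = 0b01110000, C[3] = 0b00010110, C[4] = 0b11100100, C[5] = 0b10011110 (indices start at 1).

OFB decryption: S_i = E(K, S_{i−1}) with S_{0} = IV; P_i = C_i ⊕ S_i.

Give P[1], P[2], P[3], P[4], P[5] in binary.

P[1] = 0b10000110, P[2] = 0b01110101, P[3] = 0b01011100, P[4] = 0b01101011, P[5] = 0b01001010

P[1]: S = E(K, 0b01111011) = 0b11000000; 0b01000110 ⊕ 0b11000000 = 0b10000110.
P[2]: S = E(K, 0b11000000) = 0b00000101; 0b01110000 ⊕ 0b00000101 = 0b01110101.
P[3]: S = E(K, 0b00000101) = 0b01001010; 0b00010110 ⊕ 0b01001010 = 0b01011100.
P[4]: S = E(K, 0b01001010) = 0b10001111; 0b11100100 ⊕ 0b10001111 = 0b01101011.
P[5]: S = E(K, 0b10001111) = 0b11010100; 0b10011110 ⊕ 0b11010100 = 0b01001010.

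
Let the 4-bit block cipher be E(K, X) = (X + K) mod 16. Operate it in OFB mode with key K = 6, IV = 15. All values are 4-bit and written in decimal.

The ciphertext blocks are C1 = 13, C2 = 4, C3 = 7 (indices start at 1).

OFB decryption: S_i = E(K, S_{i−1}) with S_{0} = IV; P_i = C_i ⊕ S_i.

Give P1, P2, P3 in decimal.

P1 = 8, P2 = 15, P3 = 6

P1: S = E(K, 15) = 5; 13 ⊕ 5 = 8.
P2: S = E(K, 5) = 11; 4 ⊕ 11 = 15.
P3: S = E(K, 11) = 1; 7 ⊕ 1 = 6.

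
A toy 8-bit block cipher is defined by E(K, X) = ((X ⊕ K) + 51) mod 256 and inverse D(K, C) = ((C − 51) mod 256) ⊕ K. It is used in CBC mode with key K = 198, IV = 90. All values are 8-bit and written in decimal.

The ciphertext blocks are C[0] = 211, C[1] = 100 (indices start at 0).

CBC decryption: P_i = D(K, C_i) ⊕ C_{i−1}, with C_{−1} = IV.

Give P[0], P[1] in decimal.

P[0] = 60, P[1] = 36

P[0]: D(K, 211) = 102; 102 ⊕ 90 = 60.
P[1]: D(K, 100) = 247; 247 ⊕ 211 = 36.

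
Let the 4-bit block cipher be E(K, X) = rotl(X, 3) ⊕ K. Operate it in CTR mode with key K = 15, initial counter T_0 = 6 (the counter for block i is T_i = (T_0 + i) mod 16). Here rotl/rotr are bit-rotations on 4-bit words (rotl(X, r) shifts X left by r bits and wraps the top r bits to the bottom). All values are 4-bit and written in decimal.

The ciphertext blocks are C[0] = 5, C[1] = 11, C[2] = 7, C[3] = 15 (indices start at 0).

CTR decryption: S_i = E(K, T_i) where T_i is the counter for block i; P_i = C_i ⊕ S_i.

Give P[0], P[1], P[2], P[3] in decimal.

P[0] = 9, P[1] = 15, P[2] = 12, P[3] = 12

P[0]: T = 6, S = E(K, T) = 12; 5 ⊕ 12 = 9.
P[1]: T = 7, S = E(K, T) = 4; 11 ⊕ 4 = 15.
P[2]: T = 8, S = E(K, T) = 11; 7 ⊕ 11 = 12.
P[3]: T = 9, S = E(K, T) = 3; 15 ⊕ 3 = 12.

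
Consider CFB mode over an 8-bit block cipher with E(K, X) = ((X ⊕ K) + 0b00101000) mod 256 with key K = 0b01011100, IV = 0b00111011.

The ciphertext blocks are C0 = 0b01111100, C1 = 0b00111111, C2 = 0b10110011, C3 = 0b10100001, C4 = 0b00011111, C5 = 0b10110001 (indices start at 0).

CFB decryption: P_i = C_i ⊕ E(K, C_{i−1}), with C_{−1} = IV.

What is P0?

P0 = 0b11110011

P0: E(K, 0b00111011) = 0b10001111; 0b01111100 ⊕ 0b10001111 = 0b11110011.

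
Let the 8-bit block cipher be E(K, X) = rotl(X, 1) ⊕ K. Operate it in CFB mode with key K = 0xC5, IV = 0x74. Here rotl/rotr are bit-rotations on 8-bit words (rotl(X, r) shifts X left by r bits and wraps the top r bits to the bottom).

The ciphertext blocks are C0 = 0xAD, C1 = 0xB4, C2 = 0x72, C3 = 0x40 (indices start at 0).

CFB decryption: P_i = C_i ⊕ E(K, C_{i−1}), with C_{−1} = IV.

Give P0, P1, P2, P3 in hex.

P0 = 0x80, P1 = 0x2A, P2 = 0xDE, P3 = 0x61

P0: E(K, 0x74) = 0x2D; 0xAD ⊕ 0x2D = 0x80.
P1: E(K, 0xAD) = 0x9E; 0xB4 ⊕ 0x9E = 0x2A.
P2: E(K, 0xB4) = 0xAC; 0x72 ⊕ 0xAC = 0xDE.
P3: E(K, 0x72) = 0x21; 0x40 ⊕ 0x21 = 0x61.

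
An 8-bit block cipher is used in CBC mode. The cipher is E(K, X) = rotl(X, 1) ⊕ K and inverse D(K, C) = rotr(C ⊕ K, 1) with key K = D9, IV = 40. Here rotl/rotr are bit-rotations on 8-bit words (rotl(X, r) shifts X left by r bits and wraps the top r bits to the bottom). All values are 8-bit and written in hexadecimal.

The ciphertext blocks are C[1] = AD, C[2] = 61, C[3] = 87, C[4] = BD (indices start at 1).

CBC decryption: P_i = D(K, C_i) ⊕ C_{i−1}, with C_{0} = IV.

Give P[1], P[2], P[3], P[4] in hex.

P[1] = 7A, P[2] = F1, P[3] = 4E, P[4] = B5

P[1]: D(K, AD) = 3A; 3A ⊕ 40 = 7A.
P[2]: D(K, 61) = 5C; 5C ⊕ AD = F1.
P[3]: D(K, 87) = 2F; 2F ⊕ 61 = 4E.
P[4]: D(K, BD) = 32; 32 ⊕ 87 = B5.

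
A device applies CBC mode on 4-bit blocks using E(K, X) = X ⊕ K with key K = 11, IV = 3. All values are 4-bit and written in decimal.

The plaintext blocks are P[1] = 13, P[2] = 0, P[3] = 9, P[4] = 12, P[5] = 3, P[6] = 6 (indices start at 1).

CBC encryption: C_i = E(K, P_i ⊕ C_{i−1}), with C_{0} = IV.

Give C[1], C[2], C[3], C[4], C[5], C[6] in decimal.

C[1] = 5, C[2] = 14, C[3] = 12, C[4] = 11, C[5] = 3, C[6] = 14

C[1]: P[1] ⊕ 3 = 14; E(K, 14) = 5.
C[2]: P[2] ⊕ 5 = 5; E(K, 5) = 14.
C[3]: P[3] ⊕ 14 = 7; E(K, 7) = 12.
C[4]: P[4] ⊕ 12 = 0; E(K, 0) = 11.
C[5]: P[5] ⊕ 11 = 8; E(K, 8) = 3.
C[6]: P[6] ⊕ 3 = 5; E(K, 5) = 14.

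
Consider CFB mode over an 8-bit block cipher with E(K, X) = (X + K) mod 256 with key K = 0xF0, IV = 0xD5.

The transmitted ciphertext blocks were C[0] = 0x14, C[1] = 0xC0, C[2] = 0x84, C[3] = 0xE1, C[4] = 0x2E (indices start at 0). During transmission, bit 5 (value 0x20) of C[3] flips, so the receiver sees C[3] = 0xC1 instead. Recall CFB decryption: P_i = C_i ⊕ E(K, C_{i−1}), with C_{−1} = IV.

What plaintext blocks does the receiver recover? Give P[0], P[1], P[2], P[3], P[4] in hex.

P[0] = 0xD1, P[1] = 0xC4, P[2] = 0x34, P[3] = 0xB5, P[4] = 0x9F

Only C[3] changed, to 0xC1. In CFB, a change in C_i flips the same bit in P_i and garbles P_{i+1}. Decrypting the received ciphertext:
P[0]: E(K, 0xD5) = 0xC5; 0x14 ⊕ 0xC5 = 0xD1.
P[1]: E(K, 0x14) = 0x04; 0xC0 ⊕ 0x04 = 0xC4.
P[2]: E(K, 0xC0) = 0xB0; 0x84 ⊕ 0xB0 = 0x34.
P[3]: E(K, 0x84) = 0x74; 0xC1 ⊕ 0x74 = 0xB5.
P[4]: E(K, 0xC1) = 0xB1; 0x2E ⊕ 0xB1 = 0x9F.
Blocks that differ from the original plaintext: P[3], P[4].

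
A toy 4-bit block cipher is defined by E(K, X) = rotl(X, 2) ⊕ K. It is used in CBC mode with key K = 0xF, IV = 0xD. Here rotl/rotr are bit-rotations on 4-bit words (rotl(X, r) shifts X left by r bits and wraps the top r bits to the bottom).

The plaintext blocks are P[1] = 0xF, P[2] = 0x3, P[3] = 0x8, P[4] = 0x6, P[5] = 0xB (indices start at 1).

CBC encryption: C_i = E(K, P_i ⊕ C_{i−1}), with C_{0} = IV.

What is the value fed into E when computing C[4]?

C[1]: P[1] ⊕ 0xD = 0x2; E(K, 0x2) = 0x7.
C[2]: P[2] ⊕ 0x7 = 0x4; E(K, 0x4) = 0xE.
C[3]: P[3] ⊕ 0xE = 0x6; E(K, 0x6) = 0x6.
C[4]: P[4] ⊕ 0x6 = 0x0; E(K, 0x0) = 0xF.
So the input to E for block [4] is 0x0.

0x0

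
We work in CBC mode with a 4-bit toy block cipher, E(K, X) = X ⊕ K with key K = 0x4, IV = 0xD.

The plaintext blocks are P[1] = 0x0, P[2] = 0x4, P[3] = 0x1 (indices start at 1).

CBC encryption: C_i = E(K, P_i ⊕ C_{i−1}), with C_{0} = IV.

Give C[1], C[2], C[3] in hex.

C[1] = 0x9, C[2] = 0x9, C[3] = 0xC

C[1]: P[1] ⊕ 0xD = 0xD; E(K, 0xD) = 0x9.
C[2]: P[2] ⊕ 0x9 = 0xD; E(K, 0xD) = 0x9.
C[3]: P[3] ⊕ 0x9 = 0x8; E(K, 0x8) = 0xC.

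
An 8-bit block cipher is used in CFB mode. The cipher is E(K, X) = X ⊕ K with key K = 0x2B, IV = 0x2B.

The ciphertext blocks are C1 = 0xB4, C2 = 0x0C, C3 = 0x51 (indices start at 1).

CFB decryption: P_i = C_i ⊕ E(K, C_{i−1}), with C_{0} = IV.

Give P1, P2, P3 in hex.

P1 = 0xB4, P2 = 0x93, P3 = 0x76

P1: E(K, 0x2B) = 0x00; 0xB4 ⊕ 0x00 = 0xB4.
P2: E(K, 0xB4) = 0x9F; 0x0C ⊕ 0x9F = 0x93.
P3: E(K, 0x0C) = 0x27; 0x51 ⊕ 0x27 = 0x76.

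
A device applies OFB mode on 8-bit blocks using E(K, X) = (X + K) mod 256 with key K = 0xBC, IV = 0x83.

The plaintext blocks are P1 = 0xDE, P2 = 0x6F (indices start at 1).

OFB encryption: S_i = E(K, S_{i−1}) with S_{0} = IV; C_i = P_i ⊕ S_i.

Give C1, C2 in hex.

C1 = 0xE1, C2 = 0x94

C1: S = E(K, 0x83) = 0x3F; 0xDE ⊕ 0x3F = 0xE1.
C2: S = E(K, 0x3F) = 0xFB; 0x6F ⊕ 0xFB = 0x94.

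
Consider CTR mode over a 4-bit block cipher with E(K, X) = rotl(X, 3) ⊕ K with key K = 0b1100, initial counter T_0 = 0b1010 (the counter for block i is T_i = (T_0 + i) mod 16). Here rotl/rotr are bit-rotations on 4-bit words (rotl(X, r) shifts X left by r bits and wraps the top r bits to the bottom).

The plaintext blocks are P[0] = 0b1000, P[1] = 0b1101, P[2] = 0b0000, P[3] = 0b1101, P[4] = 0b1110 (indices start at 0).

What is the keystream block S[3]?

CTR encryption: S_i = E(K, T_i) where T_i is the counter for block i; C_i = P_i ⊕ S_i.
C[0]: T = 0b1010, S = E(K, T) = 0b1001; 0b1000 ⊕ 0b1001 = 0b0001.
C[1]: T = 0b1011, S = E(K, T) = 0b0001; 0b1101 ⊕ 0b0001 = 0b1100.
C[2]: T = 0b1100, S = E(K, T) = 0b1010; 0b0000 ⊕ 0b1010 = 0b1010.
C[3]: T = 0b1101, S = E(K, T) = 0b0010; 0b1101 ⊕ 0b0010 = 0b1111.
So S[3] = 0b0010.

0b0010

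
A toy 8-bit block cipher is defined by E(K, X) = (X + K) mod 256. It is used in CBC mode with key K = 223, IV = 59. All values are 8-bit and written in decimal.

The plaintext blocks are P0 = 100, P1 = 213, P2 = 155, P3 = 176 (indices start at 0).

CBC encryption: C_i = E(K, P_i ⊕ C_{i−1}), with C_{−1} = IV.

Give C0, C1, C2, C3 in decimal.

C0 = 62, C1 = 202, C2 = 48, C3 = 95

C0: P0 ⊕ 59 = 95; E(K, 95) = 62.
C1: P1 ⊕ 62 = 235; E(K, 235) = 202.
C2: P2 ⊕ 202 = 81; E(K, 81) = 48.
C3: P3 ⊕ 48 = 128; E(K, 128) = 95.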